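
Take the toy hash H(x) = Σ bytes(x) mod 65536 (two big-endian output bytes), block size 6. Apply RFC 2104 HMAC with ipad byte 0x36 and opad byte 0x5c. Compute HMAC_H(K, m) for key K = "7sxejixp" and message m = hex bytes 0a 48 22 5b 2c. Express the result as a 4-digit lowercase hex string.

Key "7sxejixp" = 37 73 78 65 6a 69 78 70 is 8 bytes > B = 6, so hash it first: H(key) = 03 42, then zero-pad to 6 bytes: K' = 03 42 00 00 00 00.
K' ⊕ ipad = 35 74 36 36 36 36.  K' ⊕ opad = 5f 1e 5c 5c 5c 5c.
Inner input = (K'⊕ipad) ∥ m = 35 74 36 36 36 36 ∥ 0a 48 22 5b 2c.
Inner hash: sum = 53+116+54+54+54+54+10+72+34+91+44 = 636 → 02 7c.
Outer input = (K'⊕opad) ∥ inner = 5f 1e 5c 5c 5c 5c ∥ 02 7c.
Outer hash (tag): sum = 95+30+92+92+92+92+2+124 = 619 → 02 6b.

026b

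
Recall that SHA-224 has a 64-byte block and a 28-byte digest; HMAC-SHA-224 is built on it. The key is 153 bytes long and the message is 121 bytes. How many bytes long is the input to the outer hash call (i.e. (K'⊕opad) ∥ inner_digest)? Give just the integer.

92

Key is 153 > 64 bytes, so it is hashed to 28 bytes then zero-padded to 64: |K'| = 64.
Outer input = (K'⊕opad) ∥ H(inner) → 64 + 28 = 92 bytes.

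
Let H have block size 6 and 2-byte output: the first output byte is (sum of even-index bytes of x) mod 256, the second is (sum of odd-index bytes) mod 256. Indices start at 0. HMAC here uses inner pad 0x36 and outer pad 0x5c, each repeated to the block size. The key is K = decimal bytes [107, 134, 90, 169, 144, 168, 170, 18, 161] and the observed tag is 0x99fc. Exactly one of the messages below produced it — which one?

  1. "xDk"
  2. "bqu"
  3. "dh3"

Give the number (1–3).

1

Key decimal bytes [107, 134, 90, 169, 144, 168, 170, 18, 161] = 6b 86 5a a9 90 a8 aa 12 a1 is 9 bytes > B = 6, so hash it first: H(key) = a0 e9, then zero-pad to 6 bytes: K' = a0 e9 00 00 00 00.
K' ⊕ ipad = 96 df 36 36 36 36; K' ⊕ opad = fc b5 5c 5c 5c 5c.
m1: inner = H(96 df 36 36 36 36 78 44 6b) = e5 8f; tag = H(fc b5 5c 5c 5c 5c e5 8f) = 99fc ← matches
m2: inner = H(96 df 36 36 36 36 62 71 75) = d9 bc; tag = H(fc b5 5c 5c 5c 5c d9 bc) = 8d29
m3: inner = H(96 df 36 36 36 36 64 68 33) = 99 b3; tag = H(fc b5 5c 5c 5c 5c 99 b3) = 4d20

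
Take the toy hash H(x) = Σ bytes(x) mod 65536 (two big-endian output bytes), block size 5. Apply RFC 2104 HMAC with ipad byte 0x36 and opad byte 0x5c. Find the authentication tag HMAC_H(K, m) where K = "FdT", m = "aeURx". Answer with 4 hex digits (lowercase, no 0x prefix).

Key "FdT" = 46 64 54 is 3 bytes ≤ B = 5; zero-pad to 5 bytes: K' = 46 64 54 00 00.
K' ⊕ ipad = 70 52 62 36 36.  K' ⊕ opad = 1a 38 08 5c 5c.
Inner input = (K'⊕ipad) ∥ m = 70 52 62 36 36 ∥ 61 65 55 52 78.
Inner hash: sum = 112+82+98+54+54+97+101+85+82+120 = 885 → 03 75.
Outer input = (K'⊕opad) ∥ inner = 1a 38 08 5c 5c ∥ 03 75.
Outer hash (tag): sum = 26+56+8+92+92+3+117 = 394 → 01 8a.

018a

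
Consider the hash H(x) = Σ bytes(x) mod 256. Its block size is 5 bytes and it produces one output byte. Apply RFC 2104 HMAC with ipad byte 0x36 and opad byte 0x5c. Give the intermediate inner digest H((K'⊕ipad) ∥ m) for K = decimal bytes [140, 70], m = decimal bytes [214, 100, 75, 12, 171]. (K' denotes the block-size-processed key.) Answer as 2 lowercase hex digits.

Key decimal bytes [140, 70] = 8c 46 is 2 bytes ≤ B = 5; zero-pad to 5 bytes: K' = 8c 46 00 00 00.
K' ⊕ ipad = ba 70 36 36 36.
Inner input = ba 70 36 36 36 ∥ d6 64 4b 0c ab.
Inner hash: sum = 186+112+54+54+54+214+100+75+12+171 = 1032; mod 256 = 8 → 08.

08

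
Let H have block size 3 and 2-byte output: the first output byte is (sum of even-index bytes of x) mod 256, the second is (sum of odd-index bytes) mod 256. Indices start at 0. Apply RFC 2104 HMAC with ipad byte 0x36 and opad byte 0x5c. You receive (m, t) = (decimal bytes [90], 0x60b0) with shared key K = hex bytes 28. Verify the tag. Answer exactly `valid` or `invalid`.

valid

Key hex bytes 28 is 1 byte ≤ B = 3; zero-pad to 3 bytes: K' = 28 00 00.
K' ⊕ ipad = 1e 36 36; K' ⊕ opad = 74 5c 5c.
Inner hash: even-index sum = 84 mod 256 = 84; odd-index sum = 144 mod 256 = 144 → 54 90.
Outer hash (recomputed tag): even-index sum = 352 mod 256 = 96; odd-index sum = 176 mod 256 = 176 → 60 b0.
Recomputed tag = 60b0; claimed = 60b0 → match.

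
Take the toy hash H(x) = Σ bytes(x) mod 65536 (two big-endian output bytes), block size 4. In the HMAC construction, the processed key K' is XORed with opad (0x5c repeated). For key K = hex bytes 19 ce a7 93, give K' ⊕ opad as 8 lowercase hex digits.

Key hex bytes 19 ce a7 93 is exactly B = 4 bytes: K' = 19 ce a7 93.
XOR each byte with 0x5c: 19⊕5c=45, ce⊕5c=92, a7⊕5c=fb, 93⊕5c=cf.

4592fbcf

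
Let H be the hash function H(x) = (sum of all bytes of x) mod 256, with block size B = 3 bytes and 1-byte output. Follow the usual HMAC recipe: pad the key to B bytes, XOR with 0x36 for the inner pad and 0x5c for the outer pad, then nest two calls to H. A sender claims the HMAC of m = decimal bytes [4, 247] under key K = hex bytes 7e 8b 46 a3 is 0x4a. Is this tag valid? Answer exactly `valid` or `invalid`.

Key hex bytes 7e 8b 46 a3 is 4 bytes > B = 3, so hash it first: H(key) = f2, then zero-pad to 3 bytes: K' = f2 00 00.
K' ⊕ ipad = c4 36 36; K' ⊕ opad = ae 5c 5c.
Inner hash: sum = 196+54+54+4+247 = 555; mod 256 = 43 → 2b.
Outer hash (recomputed tag): sum = 174+92+92+43 = 401; mod 256 = 145 → 91.
Recomputed tag = 91; claimed = 4a → mismatch.

invalid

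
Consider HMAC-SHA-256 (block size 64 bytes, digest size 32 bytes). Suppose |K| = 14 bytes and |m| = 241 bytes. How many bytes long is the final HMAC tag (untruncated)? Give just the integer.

The tag is one SHA-256 digest: 32 bytes.

32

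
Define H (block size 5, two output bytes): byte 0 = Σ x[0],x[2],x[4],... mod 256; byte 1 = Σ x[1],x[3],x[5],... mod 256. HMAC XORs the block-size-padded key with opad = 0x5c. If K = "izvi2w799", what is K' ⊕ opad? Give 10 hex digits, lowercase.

ddcf5c5c5c

Key "izvi2w799" = 69 7a 76 69 32 77 37 39 39 is 9 bytes > B = 5, so hash it first: H(key) = 81 93, then zero-pad to 5 bytes: K' = 81 93 00 00 00.
XOR each byte with 0x5c: 81⊕5c=dd, 93⊕5c=cf, 00⊕5c=5c, 00⊕5c=5c, 00⊕5c=5c.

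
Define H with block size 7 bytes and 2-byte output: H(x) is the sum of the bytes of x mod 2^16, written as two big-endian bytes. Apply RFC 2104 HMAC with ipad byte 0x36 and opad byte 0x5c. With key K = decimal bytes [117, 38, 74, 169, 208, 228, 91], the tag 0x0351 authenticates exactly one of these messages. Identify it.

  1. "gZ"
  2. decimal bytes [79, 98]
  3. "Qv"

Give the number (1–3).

1

Key decimal bytes [117, 38, 74, 169, 208, 228, 91] = 75 26 4a a9 d0 e4 5b is exactly B = 7 bytes: K' = 75 26 4a a9 d0 e4 5b.
K' ⊕ ipad = 43 10 7c 9f e6 d2 6d; K' ⊕ opad = 29 7a 16 f5 8c b8 07.
m1: inner = H(43 10 7c 9f e6 d2 6d 67 5a) = 04 54; tag = H(29 7a 16 f5 8c b8 07 04 54) = 0351 ← matches
m2: inner = H(43 10 7c 9f e6 d2 6d 4f 62) = 04 44; tag = H(29 7a 16 f5 8c b8 07 04 44) = 0341
m3: inner = H(43 10 7c 9f e6 d2 6d 51 76) = 04 5a; tag = H(29 7a 16 f5 8c b8 07 04 5a) = 0357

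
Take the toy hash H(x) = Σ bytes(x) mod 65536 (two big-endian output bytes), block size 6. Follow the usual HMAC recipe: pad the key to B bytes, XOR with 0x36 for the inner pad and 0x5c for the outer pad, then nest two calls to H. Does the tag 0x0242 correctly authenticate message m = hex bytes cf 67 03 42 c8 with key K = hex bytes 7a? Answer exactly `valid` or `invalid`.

invalid

Key hex bytes 7a is 1 byte ≤ B = 6; zero-pad to 6 bytes: K' = 7a 00 00 00 00 00.
K' ⊕ ipad = 4c 36 36 36 36 36; K' ⊕ opad = 26 5c 5c 5c 5c 5c.
Inner hash: sum = 76+54+54+54+54+54+207+103+3+66+200 = 925 → 03 9d.
Outer hash (recomputed tag): sum = 38+92+92+92+92+92+3+157 = 658 → 02 92.
Recomputed tag = 0292; claimed = 0242 → mismatch.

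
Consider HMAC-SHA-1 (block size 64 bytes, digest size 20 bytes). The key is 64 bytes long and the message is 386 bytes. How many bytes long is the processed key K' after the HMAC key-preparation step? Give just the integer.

Key is 64 ≤ 64 bytes, zero-padded: |K'| = 64.

64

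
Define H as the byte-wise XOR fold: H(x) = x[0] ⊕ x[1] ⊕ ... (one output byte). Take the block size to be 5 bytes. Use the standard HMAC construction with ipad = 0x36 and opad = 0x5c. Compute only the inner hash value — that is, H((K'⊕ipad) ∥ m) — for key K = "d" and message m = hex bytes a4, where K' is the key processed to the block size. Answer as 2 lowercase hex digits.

f6

Key "d" = 64 is 1 byte ≤ B = 5; zero-pad to 5 bytes: K' = 64 00 00 00 00.
K' ⊕ ipad = 52 36 36 36 36.
Inner input = 52 36 36 36 36 ∥ a4.
Inner hash: XOR 52⊕36⊕36⊕36⊕36⊕a4 = f6.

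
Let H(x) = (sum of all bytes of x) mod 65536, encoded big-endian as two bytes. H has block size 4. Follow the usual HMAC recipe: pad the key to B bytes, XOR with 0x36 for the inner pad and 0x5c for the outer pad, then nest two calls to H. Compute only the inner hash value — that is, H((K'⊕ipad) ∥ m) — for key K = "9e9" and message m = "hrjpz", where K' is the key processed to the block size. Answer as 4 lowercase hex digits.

02d5

Key "9e9" = 39 65 39 is 3 bytes ≤ B = 4; zero-pad to 4 bytes: K' = 39 65 39 00.
K' ⊕ ipad = 0f 53 0f 36.
Inner input = 0f 53 0f 36 ∥ 68 72 6a 70 7a.
Inner hash: sum = 15+83+15+54+104+114+106+112+122 = 725 → 02 d5.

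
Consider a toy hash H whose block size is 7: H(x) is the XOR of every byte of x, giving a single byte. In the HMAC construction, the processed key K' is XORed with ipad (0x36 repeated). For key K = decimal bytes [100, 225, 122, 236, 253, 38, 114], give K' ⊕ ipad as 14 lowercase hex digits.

52d74cdacb1044

Key decimal bytes [100, 225, 122, 236, 253, 38, 114] = 64 e1 7a ec fd 26 72 is exactly B = 7 bytes: K' = 64 e1 7a ec fd 26 72.
XOR each byte with 0x36: 64⊕36=52, e1⊕36=d7, 7a⊕36=4c, ec⊕36=da, fd⊕36=cb, 26⊕36=10, 72⊕36=44.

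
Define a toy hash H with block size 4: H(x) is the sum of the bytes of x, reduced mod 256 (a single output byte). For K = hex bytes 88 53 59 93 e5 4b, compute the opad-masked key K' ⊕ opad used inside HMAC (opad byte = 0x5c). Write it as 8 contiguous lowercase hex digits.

Key hex bytes 88 53 59 93 e5 4b is 6 bytes > B = 4, so hash it first: H(key) = f7, then zero-pad to 4 bytes: K' = f7 00 00 00.
XOR each byte with 0x5c: f7⊕5c=ab, 00⊕5c=5c, 00⊕5c=5c, 00⊕5c=5c.

ab5c5c5c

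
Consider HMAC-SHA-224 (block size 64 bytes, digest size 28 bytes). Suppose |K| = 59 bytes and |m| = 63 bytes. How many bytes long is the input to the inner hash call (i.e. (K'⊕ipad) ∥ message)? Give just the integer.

127

Key is 59 ≤ 64 bytes, zero-padded: |K'| = 64.
Inner input = (K'⊕ipad) ∥ m → 64 + 63 = 127 bytes.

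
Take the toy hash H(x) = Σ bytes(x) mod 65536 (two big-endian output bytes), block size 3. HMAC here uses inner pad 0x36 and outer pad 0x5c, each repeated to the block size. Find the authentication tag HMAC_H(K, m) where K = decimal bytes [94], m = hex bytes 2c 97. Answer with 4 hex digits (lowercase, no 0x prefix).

0152

Key decimal bytes [94] = 5e is 1 byte ≤ B = 3; zero-pad to 3 bytes: K' = 5e 00 00.
K' ⊕ ipad = 68 36 36.  K' ⊕ opad = 02 5c 5c.
Inner input = (K'⊕ipad) ∥ m = 68 36 36 ∥ 2c 97.
Inner hash: sum = 104+54+54+44+151 = 407 → 01 97.
Outer input = (K'⊕opad) ∥ inner = 02 5c 5c ∥ 01 97.
Outer hash (tag): sum = 2+92+92+1+151 = 338 → 01 52.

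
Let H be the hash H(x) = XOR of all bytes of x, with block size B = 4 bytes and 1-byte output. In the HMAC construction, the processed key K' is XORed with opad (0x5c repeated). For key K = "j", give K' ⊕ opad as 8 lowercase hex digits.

365c5c5c

Key "j" = 6a is 1 byte ≤ B = 4; zero-pad to 4 bytes: K' = 6a 00 00 00.
XOR each byte with 0x5c: 6a⊕5c=36, 00⊕5c=5c, 00⊕5c=5c, 00⊕5c=5c.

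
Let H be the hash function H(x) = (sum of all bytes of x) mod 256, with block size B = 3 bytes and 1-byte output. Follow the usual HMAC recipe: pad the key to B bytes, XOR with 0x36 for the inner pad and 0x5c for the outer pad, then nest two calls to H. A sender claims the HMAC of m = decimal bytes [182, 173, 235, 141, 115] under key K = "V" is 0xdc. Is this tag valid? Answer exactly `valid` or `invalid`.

Key "V" = 56 is 1 byte ≤ B = 3; zero-pad to 3 bytes: K' = 56 00 00.
K' ⊕ ipad = 60 36 36; K' ⊕ opad = 0a 5c 5c.
Inner hash: sum = 96+54+54+182+173+235+141+115 = 1050; mod 256 = 26 → 1a.
Outer hash (recomputed tag): sum = 10+92+92+26 = 220 → dc.
Recomputed tag = dc; claimed = dc → match.

valid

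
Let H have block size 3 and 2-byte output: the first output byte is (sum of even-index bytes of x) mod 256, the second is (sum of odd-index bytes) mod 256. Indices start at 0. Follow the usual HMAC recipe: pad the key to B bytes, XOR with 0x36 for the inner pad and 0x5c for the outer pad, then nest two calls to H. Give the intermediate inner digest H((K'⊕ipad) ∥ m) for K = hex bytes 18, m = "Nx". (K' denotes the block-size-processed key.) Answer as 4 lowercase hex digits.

Key hex bytes 18 is 1 byte ≤ B = 3; zero-pad to 3 bytes: K' = 18 00 00.
K' ⊕ ipad = 2e 36 36.
Inner input = 2e 36 36 ∥ 4e 78.
Inner hash: even-index sum = 220 mod 256 = 220; odd-index sum = 132 mod 256 = 132 → dc 84.

dc84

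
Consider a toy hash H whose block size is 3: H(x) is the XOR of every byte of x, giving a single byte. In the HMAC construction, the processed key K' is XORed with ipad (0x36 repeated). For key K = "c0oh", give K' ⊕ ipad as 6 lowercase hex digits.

623636

Key "c0oh" = 63 30 6f 68 is 4 bytes > B = 3, so hash it first: H(key) = 54, then zero-pad to 3 bytes: K' = 54 00 00.
XOR each byte with 0x36: 54⊕36=62, 00⊕36=36, 00⊕36=36.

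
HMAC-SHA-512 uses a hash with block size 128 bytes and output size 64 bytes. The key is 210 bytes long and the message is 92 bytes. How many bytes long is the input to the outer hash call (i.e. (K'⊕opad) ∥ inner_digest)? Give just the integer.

192

Key is 210 > 128 bytes, so it is hashed to 64 bytes then zero-padded to 128: |K'| = 128.
Outer input = (K'⊕opad) ∥ H(inner) → 128 + 64 = 192 bytes.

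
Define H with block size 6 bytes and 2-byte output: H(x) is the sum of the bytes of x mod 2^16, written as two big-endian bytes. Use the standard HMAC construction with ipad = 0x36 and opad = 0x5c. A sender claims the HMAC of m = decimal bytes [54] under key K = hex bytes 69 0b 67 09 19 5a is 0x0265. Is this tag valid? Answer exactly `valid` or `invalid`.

valid

Key hex bytes 69 0b 67 09 19 5a is exactly B = 6 bytes: K' = 69 0b 67 09 19 5a.
K' ⊕ ipad = 5f 3d 51 3f 2f 6c; K' ⊕ opad = 35 57 3b 55 45 06.
Inner hash: sum = 95+61+81+63+47+108+54 = 509 → 01 fd.
Outer hash (recomputed tag): sum = 53+87+59+85+69+6+1+253 = 613 → 02 65.
Recomputed tag = 0265; claimed = 0265 → match.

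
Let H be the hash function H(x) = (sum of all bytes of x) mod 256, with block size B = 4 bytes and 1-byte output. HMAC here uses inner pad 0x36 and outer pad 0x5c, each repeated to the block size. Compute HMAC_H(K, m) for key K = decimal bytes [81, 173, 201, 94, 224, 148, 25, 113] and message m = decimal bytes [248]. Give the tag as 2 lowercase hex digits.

Key decimal bytes [81, 173, 201, 94, 224, 148, 25, 113] = 51 ad c9 5e e0 94 19 71 is 8 bytes > B = 4, so hash it first: H(key) = 23, then zero-pad to 4 bytes: K' = 23 00 00 00.
K' ⊕ ipad = 15 36 36 36.  K' ⊕ opad = 7f 5c 5c 5c.
Inner input = (K'⊕ipad) ∥ m = 15 36 36 36 ∥ f8.
Inner hash: sum = 21+54+54+54+248 = 431; mod 256 = 175 → af.
Outer input = (K'⊕opad) ∥ inner = 7f 5c 5c 5c ∥ af.
Outer hash (tag): sum = 127+92+92+92+175 = 578; mod 256 = 66 → 42.

42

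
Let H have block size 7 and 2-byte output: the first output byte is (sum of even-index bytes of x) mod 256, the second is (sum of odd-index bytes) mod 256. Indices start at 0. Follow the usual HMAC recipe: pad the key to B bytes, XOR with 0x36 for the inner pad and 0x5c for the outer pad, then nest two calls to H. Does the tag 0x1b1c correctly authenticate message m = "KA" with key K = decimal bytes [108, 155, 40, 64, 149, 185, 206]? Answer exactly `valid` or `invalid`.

Key decimal bytes [108, 155, 40, 64, 149, 185, 206] = 6c 9b 28 40 95 b9 ce is exactly B = 7 bytes: K' = 6c 9b 28 40 95 b9 ce.
K' ⊕ ipad = 5a ad 1e 76 a3 8f f8; K' ⊕ opad = 30 c7 74 1c c9 e5 92.
Inner hash: even-index sum = 596 mod 256 = 84; odd-index sum = 509 mod 256 = 253 → 54 fd.
Outer hash (recomputed tag): even-index sum = 764 mod 256 = 252; odd-index sum = 540 mod 256 = 28 → fc 1c.
Recomputed tag = fc1c; claimed = 1b1c → mismatch.

invalid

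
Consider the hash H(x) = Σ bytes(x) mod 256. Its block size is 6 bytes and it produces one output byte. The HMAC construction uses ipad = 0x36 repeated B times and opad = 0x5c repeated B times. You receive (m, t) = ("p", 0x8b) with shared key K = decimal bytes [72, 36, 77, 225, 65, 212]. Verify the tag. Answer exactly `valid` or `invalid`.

invalid

Key decimal bytes [72, 36, 77, 225, 65, 212] = 48 24 4d e1 41 d4 is exactly B = 6 bytes: K' = 48 24 4d e1 41 d4.
K' ⊕ ipad = 7e 12 7b d7 77 e2; K' ⊕ opad = 14 78 11 bd 1d 88.
Inner hash: sum = 126+18+123+215+119+226+112 = 939; mod 256 = 171 → ab.
Outer hash (recomputed tag): sum = 20+120+17+189+29+136+171 = 682; mod 256 = 170 → aa.
Recomputed tag = aa; claimed = 8b → mismatch.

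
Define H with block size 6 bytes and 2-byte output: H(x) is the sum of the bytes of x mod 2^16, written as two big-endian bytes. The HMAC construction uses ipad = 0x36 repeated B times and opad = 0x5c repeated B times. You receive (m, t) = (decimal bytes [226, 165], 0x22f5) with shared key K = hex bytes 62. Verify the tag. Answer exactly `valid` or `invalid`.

invalid

Key hex bytes 62 is 1 byte ≤ B = 6; zero-pad to 6 bytes: K' = 62 00 00 00 00 00.
K' ⊕ ipad = 54 36 36 36 36 36; K' ⊕ opad = 3e 5c 5c 5c 5c 5c.
Inner hash: sum = 84+54+54+54+54+54+226+165 = 745 → 02 e9.
Outer hash (recomputed tag): sum = 62+92+92+92+92+92+2+233 = 757 → 02 f5.
Recomputed tag = 02f5; claimed = 22f5 → mismatch.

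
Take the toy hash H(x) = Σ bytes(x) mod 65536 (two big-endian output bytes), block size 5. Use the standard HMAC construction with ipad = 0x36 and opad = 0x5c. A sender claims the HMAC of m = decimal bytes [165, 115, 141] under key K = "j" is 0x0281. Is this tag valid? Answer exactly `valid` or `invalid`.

Key "j" = 6a is 1 byte ≤ B = 5; zero-pad to 5 bytes: K' = 6a 00 00 00 00.
K' ⊕ ipad = 5c 36 36 36 36; K' ⊕ opad = 36 5c 5c 5c 5c.
Inner hash: sum = 92+54+54+54+54+165+115+141 = 729 → 02 d9.
Outer hash (recomputed tag): sum = 54+92+92+92+92+2+217 = 641 → 02 81.
Recomputed tag = 0281; claimed = 0281 → match.

valid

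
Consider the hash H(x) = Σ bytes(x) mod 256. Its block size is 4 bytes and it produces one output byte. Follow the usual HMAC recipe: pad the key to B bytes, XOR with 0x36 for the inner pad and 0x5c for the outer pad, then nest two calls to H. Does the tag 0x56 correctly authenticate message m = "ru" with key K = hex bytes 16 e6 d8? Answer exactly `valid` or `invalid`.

invalid

Key hex bytes 16 e6 d8 is 3 bytes ≤ B = 4; zero-pad to 4 bytes: K' = 16 e6 d8 00.
K' ⊕ ipad = 20 d0 ee 36; K' ⊕ opad = 4a ba 84 5c.
Inner hash: sum = 32+208+238+54+114+117 = 763; mod 256 = 251 → fb.
Outer hash (recomputed tag): sum = 74+186+132+92+251 = 735; mod 256 = 223 → df.
Recomputed tag = df; claimed = 56 → mismatch.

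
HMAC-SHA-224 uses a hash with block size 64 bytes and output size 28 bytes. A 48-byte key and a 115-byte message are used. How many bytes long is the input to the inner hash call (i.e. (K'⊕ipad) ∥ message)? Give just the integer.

179

Key is 48 ≤ 64 bytes, zero-padded: |K'| = 64.
Inner input = (K'⊕ipad) ∥ m → 64 + 115 = 179 bytes.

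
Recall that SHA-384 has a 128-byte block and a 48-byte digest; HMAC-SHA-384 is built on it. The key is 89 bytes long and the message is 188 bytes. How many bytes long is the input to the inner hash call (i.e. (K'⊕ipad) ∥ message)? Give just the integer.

Key is 89 ≤ 128 bytes, zero-padded: |K'| = 128.
Inner input = (K'⊕ipad) ∥ m → 128 + 188 = 316 bytes.

316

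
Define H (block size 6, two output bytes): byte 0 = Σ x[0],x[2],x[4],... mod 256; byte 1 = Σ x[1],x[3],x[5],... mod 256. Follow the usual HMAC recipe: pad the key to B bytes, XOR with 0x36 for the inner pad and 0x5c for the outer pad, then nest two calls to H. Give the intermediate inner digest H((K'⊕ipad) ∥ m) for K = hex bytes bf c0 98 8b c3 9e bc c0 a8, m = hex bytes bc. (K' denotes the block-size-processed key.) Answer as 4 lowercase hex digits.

Key hex bytes bf c0 98 8b c3 9e bc c0 a8 is 9 bytes > B = 6, so hash it first: H(key) = 7e a9, then zero-pad to 6 bytes: K' = 7e a9 00 00 00 00.
K' ⊕ ipad = 48 9f 36 36 36 36.
Inner input = 48 9f 36 36 36 36 ∥ bc.
Inner hash: even-index sum = 368 mod 256 = 112; odd-index sum = 267 mod 256 = 11 → 70 0b.

700b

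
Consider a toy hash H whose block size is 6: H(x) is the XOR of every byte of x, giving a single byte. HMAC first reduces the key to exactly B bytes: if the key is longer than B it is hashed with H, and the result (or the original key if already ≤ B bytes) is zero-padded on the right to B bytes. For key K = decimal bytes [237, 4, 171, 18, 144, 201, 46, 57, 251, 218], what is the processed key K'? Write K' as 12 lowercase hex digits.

3f0000000000

|K| = 10 > B = 6, so first hash the key.
H(K): XOR ed⊕04⊕ab⊕12⊕90⊕c9⊕2e⊕39⊕fb⊕da = 3f.
Zero-pad H(K) = 3f to 6 bytes: K' = 3f 00 00 00 00 00.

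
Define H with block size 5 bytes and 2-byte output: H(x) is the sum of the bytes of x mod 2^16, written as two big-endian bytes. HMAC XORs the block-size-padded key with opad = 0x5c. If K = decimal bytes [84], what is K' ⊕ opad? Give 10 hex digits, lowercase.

085c5c5c5c

Key decimal bytes [84] = 54 is 1 byte ≤ B = 5; zero-pad to 5 bytes: K' = 54 00 00 00 00.
XOR each byte with 0x5c: 54⊕5c=08, 00⊕5c=5c, 00⊕5c=5c, 00⊕5c=5c, 00⊕5c=5c.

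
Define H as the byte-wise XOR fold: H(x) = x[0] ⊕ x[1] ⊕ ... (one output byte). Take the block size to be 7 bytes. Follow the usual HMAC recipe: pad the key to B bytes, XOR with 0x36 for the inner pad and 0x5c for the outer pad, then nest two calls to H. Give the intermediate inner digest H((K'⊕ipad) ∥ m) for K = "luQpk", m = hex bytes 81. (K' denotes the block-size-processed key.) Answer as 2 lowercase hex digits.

e4

Key "luQpk" = 6c 75 51 70 6b is 5 bytes ≤ B = 7; zero-pad to 7 bytes: K' = 6c 75 51 70 6b 00 00.
K' ⊕ ipad = 5a 43 67 46 5d 36 36.
Inner input = 5a 43 67 46 5d 36 36 ∥ 81.
Inner hash: XOR 5a⊕43⊕67⊕46⊕5d⊕36⊕36⊕81 = e4.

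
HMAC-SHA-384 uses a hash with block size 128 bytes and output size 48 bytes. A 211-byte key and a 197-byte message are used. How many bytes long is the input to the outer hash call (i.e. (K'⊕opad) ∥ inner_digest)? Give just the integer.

Key is 211 > 128 bytes, so it is hashed to 48 bytes then zero-padded to 128: |K'| = 128.
Outer input = (K'⊕opad) ∥ H(inner) → 128 + 48 = 176 bytes.

176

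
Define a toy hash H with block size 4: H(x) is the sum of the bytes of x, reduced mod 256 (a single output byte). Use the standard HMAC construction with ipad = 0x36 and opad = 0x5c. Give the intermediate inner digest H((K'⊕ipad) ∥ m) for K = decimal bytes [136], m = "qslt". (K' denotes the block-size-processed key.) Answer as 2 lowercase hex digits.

24

Key decimal bytes [136] = 88 is 1 byte ≤ B = 4; zero-pad to 4 bytes: K' = 88 00 00 00.
K' ⊕ ipad = be 36 36 36.
Inner input = be 36 36 36 ∥ 71 73 6c 74.
Inner hash: sum = 190+54+54+54+113+115+108+116 = 804; mod 256 = 36 → 24.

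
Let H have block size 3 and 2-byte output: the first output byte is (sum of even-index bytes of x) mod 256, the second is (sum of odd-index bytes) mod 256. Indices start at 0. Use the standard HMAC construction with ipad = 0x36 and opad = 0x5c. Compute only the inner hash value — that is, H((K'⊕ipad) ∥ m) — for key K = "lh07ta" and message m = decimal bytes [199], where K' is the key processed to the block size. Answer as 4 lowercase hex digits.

5cfd

Key "lh07ta" = 6c 68 30 37 74 61 is 6 bytes > B = 3, so hash it first: H(key) = 10 00, then zero-pad to 3 bytes: K' = 10 00 00.
K' ⊕ ipad = 26 36 36.
Inner input = 26 36 36 ∥ c7.
Inner hash: even-index sum = 92 mod 256 = 92; odd-index sum = 253 mod 256 = 253 → 5c fd.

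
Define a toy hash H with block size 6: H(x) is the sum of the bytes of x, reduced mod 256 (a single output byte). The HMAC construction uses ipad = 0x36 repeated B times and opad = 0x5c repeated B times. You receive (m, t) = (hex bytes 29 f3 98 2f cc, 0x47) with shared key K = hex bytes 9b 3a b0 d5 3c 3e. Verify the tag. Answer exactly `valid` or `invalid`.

valid

Key hex bytes 9b 3a b0 d5 3c 3e is exactly B = 6 bytes: K' = 9b 3a b0 d5 3c 3e.
K' ⊕ ipad = ad 0c 86 e3 0a 08; K' ⊕ opad = c7 66 ec 89 60 62.
Inner hash: sum = 173+12+134+227+10+8+41+243+152+47+204 = 1251; mod 256 = 227 → e3.
Outer hash (recomputed tag): sum = 199+102+236+137+96+98+227 = 1095; mod 256 = 71 → 47.
Recomputed tag = 47; claimed = 47 → match.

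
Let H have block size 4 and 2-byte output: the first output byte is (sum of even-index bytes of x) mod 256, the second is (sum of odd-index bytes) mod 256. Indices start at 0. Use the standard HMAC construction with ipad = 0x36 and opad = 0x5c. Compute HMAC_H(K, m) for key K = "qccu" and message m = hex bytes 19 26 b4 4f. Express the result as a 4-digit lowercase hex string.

Key "qccu" = 71 63 63 75 is exactly B = 4 bytes: K' = 71 63 63 75.
K' ⊕ ipad = 47 55 55 43.  K' ⊕ opad = 2d 3f 3f 29.
Inner input = (K'⊕ipad) ∥ m = 47 55 55 43 ∥ 19 26 b4 4f.
Inner hash: even-index sum = 361 mod 256 = 105; odd-index sum = 269 mod 256 = 13 → 69 0d.
Outer input = (K'⊕opad) ∥ inner = 2d 3f 3f 29 ∥ 69 0d.
Outer hash (tag): even-index sum = 213 mod 256 = 213; odd-index sum = 117 mod 256 = 117 → d5 75.

d575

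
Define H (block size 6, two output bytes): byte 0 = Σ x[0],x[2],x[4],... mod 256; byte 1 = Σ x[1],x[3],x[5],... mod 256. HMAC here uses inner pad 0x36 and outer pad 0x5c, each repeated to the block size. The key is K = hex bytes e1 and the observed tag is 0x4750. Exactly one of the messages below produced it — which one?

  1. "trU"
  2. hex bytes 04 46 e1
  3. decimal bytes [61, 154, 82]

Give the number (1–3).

Key hex bytes e1 is 1 byte ≤ B = 6; zero-pad to 6 bytes: K' = e1 00 00 00 00 00.
K' ⊕ ipad = d7 36 36 36 36 36; K' ⊕ opad = bd 5c 5c 5c 5c 5c.
m1: inner = H(d7 36 36 36 36 36 74 72 55) = 0c 14; tag = H(bd 5c 5c 5c 5c 5c 0c 14) = 8128
m2: inner = H(d7 36 36 36 36 36 04 46 e1) = 28 e8; tag = H(bd 5c 5c 5c 5c 5c 28 e8) = 9dfc
m3: inner = H(d7 36 36 36 36 36 3d 9a 52) = d2 3c; tag = H(bd 5c 5c 5c 5c 5c d2 3c) = 4750 ← matches

3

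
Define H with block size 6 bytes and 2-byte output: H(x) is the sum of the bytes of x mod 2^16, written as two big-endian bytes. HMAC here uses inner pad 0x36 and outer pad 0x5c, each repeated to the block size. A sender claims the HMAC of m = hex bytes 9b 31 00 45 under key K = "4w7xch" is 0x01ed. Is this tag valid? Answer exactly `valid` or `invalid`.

valid

Key "4w7xch" = 34 77 37 78 63 68 is exactly B = 6 bytes: K' = 34 77 37 78 63 68.
K' ⊕ ipad = 02 41 01 4e 55 5e; K' ⊕ opad = 68 2b 6b 24 3f 34.
Inner hash: sum = 2+65+1+78+85+94+155+49+0+69 = 598 → 02 56.
Outer hash (recomputed tag): sum = 104+43+107+36+63+52+2+86 = 493 → 01 ed.
Recomputed tag = 01ed; claimed = 01ed → match.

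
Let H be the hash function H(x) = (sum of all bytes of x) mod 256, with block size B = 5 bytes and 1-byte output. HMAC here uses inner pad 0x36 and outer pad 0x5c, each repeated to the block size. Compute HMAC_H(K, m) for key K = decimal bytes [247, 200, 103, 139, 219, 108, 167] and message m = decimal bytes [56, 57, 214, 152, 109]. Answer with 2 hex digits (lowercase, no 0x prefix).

00

Key decimal bytes [247, 200, 103, 139, 219, 108, 167] = f7 c8 67 8b db 6c a7 is 7 bytes > B = 5, so hash it first: H(key) = 9f, then zero-pad to 5 bytes: K' = 9f 00 00 00 00.
K' ⊕ ipad = a9 36 36 36 36.  K' ⊕ opad = c3 5c 5c 5c 5c.
Inner input = (K'⊕ipad) ∥ m = a9 36 36 36 36 ∥ 38 39 d6 98 6d.
Inner hash: sum = 169+54+54+54+54+56+57+214+152+109 = 973; mod 256 = 205 → cd.
Outer input = (K'⊕opad) ∥ inner = c3 5c 5c 5c 5c ∥ cd.
Outer hash (tag): sum = 195+92+92+92+92+205 = 768; mod 256 = 0 → 00.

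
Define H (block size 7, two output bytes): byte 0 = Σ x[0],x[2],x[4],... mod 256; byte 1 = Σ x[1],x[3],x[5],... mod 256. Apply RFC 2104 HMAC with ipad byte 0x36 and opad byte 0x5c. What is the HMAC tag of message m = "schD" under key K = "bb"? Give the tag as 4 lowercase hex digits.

ed93

Key "bb" = 62 62 is 2 bytes ≤ B = 7; zero-pad to 7 bytes: K' = 62 62 00 00 00 00 00.
K' ⊕ ipad = 54 54 36 36 36 36 36.  K' ⊕ opad = 3e 3e 5c 5c 5c 5c 5c.
Inner input = (K'⊕ipad) ∥ m = 54 54 36 36 36 36 36 ∥ 73 63 68 44.
Inner hash: even-index sum = 413 mod 256 = 157; odd-index sum = 411 mod 256 = 155 → 9d 9b.
Outer input = (K'⊕opad) ∥ inner = 3e 3e 5c 5c 5c 5c 5c ∥ 9d 9b.
Outer hash (tag): even-index sum = 493 mod 256 = 237; odd-index sum = 403 mod 256 = 147 → ed 93.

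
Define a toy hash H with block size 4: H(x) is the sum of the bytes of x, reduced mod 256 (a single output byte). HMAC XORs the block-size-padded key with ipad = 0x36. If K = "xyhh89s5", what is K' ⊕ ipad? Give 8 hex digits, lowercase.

ec363636

Key "xyhh89s5" = 78 79 68 68 38 39 73 35 is 8 bytes > B = 4, so hash it first: H(key) = da, then zero-pad to 4 bytes: K' = da 00 00 00.
XOR each byte with 0x36: da⊕36=ec, 00⊕36=36, 00⊕36=36, 00⊕36=36.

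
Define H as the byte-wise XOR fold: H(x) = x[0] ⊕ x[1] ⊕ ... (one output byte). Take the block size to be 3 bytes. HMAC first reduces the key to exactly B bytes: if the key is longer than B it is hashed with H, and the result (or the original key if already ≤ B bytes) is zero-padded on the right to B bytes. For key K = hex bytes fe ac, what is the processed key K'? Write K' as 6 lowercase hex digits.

Key hex bytes fe ac is 2 bytes ≤ B = 3; zero-pad to 3 bytes: K' = fe ac 00.

feac00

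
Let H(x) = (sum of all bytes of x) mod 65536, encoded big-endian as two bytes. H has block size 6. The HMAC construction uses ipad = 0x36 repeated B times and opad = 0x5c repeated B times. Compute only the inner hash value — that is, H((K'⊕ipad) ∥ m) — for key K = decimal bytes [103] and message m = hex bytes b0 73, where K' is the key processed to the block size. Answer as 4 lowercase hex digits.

0282

Key decimal bytes [103] = 67 is 1 byte ≤ B = 6; zero-pad to 6 bytes: K' = 67 00 00 00 00 00.
K' ⊕ ipad = 51 36 36 36 36 36.
Inner input = 51 36 36 36 36 36 ∥ b0 73.
Inner hash: sum = 81+54+54+54+54+54+176+115 = 642 → 02 82.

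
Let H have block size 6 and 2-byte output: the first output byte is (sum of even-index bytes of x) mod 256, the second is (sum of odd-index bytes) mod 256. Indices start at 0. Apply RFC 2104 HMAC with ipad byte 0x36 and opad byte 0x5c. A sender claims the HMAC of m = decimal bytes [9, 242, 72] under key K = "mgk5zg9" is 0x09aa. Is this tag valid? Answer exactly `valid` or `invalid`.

valid

Key "mgk5zg9" = 6d 67 6b 35 7a 67 39 is 7 bytes > B = 6, so hash it first: H(key) = 8b 03, then zero-pad to 6 bytes: K' = 8b 03 00 00 00 00.
K' ⊕ ipad = bd 35 36 36 36 36; K' ⊕ opad = d7 5f 5c 5c 5c 5c.
Inner hash: even-index sum = 378 mod 256 = 122; odd-index sum = 403 mod 256 = 147 → 7a 93.
Outer hash (recomputed tag): even-index sum = 521 mod 256 = 9; odd-index sum = 426 mod 256 = 170 → 09 aa.
Recomputed tag = 09aa; claimed = 09aa → match.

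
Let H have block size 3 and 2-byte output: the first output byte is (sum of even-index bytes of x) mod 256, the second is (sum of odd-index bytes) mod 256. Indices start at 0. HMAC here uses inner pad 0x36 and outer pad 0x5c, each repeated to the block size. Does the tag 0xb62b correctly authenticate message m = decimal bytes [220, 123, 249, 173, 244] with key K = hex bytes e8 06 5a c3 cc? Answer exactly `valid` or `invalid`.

Key hex bytes e8 06 5a c3 cc is 5 bytes > B = 3, so hash it first: H(key) = 0e c9, then zero-pad to 3 bytes: K' = 0e c9 00.
K' ⊕ ipad = 38 ff 36; K' ⊕ opad = 52 95 5c.
Inner hash: even-index sum = 406 mod 256 = 150; odd-index sum = 968 mod 256 = 200 → 96 c8.
Outer hash (recomputed tag): even-index sum = 374 mod 256 = 118; odd-index sum = 299 mod 256 = 43 → 76 2b.
Recomputed tag = 762b; claimed = b62b → mismatch.

invalid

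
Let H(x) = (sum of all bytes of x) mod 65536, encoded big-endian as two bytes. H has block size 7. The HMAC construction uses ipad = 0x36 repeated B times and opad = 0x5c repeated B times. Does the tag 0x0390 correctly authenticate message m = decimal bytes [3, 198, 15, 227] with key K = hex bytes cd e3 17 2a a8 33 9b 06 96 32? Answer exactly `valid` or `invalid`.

invalid

Key hex bytes cd e3 17 2a a8 33 9b 06 96 32 is 10 bytes > B = 7, so hash it first: H(key) = 04 35, then zero-pad to 7 bytes: K' = 04 35 00 00 00 00 00.
K' ⊕ ipad = 32 03 36 36 36 36 36; K' ⊕ opad = 58 69 5c 5c 5c 5c 5c.
Inner hash: sum = 50+3+54+54+54+54+54+3+198+15+227 = 766 → 02 fe.
Outer hash (recomputed tag): sum = 88+105+92+92+92+92+92+2+254 = 909 → 03 8d.
Recomputed tag = 038d; claimed = 0390 → mismatch.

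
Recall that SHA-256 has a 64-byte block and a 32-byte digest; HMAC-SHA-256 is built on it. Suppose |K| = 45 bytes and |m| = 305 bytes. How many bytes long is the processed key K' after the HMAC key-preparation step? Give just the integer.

64

Key is 45 ≤ 64 bytes, zero-padded: |K'| = 64.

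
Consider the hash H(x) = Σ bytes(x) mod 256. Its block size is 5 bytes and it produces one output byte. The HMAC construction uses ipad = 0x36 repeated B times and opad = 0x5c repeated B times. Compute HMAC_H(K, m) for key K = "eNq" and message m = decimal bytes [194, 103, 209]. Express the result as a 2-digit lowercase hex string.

a8

Key "eNq" = 65 4e 71 is 3 bytes ≤ B = 5; zero-pad to 5 bytes: K' = 65 4e 71 00 00.
K' ⊕ ipad = 53 78 47 36 36.  K' ⊕ opad = 39 12 2d 5c 5c.
Inner input = (K'⊕ipad) ∥ m = 53 78 47 36 36 ∥ c2 67 d1.
Inner hash: sum = 83+120+71+54+54+194+103+209 = 888; mod 256 = 120 → 78.
Outer input = (K'⊕opad) ∥ inner = 39 12 2d 5c 5c ∥ 78.
Outer hash (tag): sum = 57+18+45+92+92+120 = 424; mod 256 = 168 → a8.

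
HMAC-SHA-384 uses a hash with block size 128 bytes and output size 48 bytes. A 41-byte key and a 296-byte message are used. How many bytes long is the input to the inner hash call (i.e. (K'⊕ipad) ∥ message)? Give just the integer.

Key is 41 ≤ 128 bytes, zero-padded: |K'| = 128.
Inner input = (K'⊕ipad) ∥ m → 128 + 296 = 424 bytes.

424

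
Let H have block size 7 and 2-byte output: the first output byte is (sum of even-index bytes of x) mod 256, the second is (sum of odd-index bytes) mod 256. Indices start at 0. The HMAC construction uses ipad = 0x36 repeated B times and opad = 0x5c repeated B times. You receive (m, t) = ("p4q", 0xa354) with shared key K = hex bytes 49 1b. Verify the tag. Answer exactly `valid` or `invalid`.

valid

Key hex bytes 49 1b is 2 bytes ≤ B = 7; zero-pad to 7 bytes: K' = 49 1b 00 00 00 00 00.
K' ⊕ ipad = 7f 2d 36 36 36 36 36; K' ⊕ opad = 15 47 5c 5c 5c 5c 5c.
Inner hash: even-index sum = 341 mod 256 = 85; odd-index sum = 378 mod 256 = 122 → 55 7a.
Outer hash (recomputed tag): even-index sum = 419 mod 256 = 163; odd-index sum = 340 mod 256 = 84 → a3 54.
Recomputed tag = a354; claimed = a354 → match.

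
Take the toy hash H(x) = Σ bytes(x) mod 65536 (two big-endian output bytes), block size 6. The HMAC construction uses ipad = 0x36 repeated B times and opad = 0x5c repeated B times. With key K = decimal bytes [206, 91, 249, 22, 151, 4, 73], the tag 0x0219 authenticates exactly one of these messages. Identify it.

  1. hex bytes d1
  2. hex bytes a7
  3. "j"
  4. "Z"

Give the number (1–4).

Key decimal bytes [206, 91, 249, 22, 151, 4, 73] = ce 5b f9 16 97 04 49 is 7 bytes > B = 6, so hash it first: H(key) = 03 1c, then zero-pad to 6 bytes: K' = 03 1c 00 00 00 00.
K' ⊕ ipad = 35 2a 36 36 36 36; K' ⊕ opad = 5f 40 5c 5c 5c 5c.
m1: inner = H(35 2a 36 36 36 36 d1) = 02 08; tag = H(5f 40 5c 5c 5c 5c 02 08) = 0219 ← matches
m2: inner = H(35 2a 36 36 36 36 a7) = 01 de; tag = H(5f 40 5c 5c 5c 5c 01 de) = 02ee
m3: inner = H(35 2a 36 36 36 36 6a) = 01 a1; tag = H(5f 40 5c 5c 5c 5c 01 a1) = 02b1
m4: inner = H(35 2a 36 36 36 36 5a) = 01 91; tag = H(5f 40 5c 5c 5c 5c 01 91) = 02a1

1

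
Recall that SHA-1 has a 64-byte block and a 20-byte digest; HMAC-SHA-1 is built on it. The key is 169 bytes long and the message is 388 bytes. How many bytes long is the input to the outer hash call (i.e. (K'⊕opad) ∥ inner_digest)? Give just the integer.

84

Key is 169 > 64 bytes, so it is hashed to 20 bytes then zero-padded to 64: |K'| = 64.
Outer input = (K'⊕opad) ∥ H(inner) → 64 + 20 = 84 bytes.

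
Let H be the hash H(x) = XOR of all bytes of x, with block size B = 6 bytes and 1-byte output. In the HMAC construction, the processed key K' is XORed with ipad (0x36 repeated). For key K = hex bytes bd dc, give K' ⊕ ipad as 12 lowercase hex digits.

8bea36363636

Key hex bytes bd dc is 2 bytes ≤ B = 6; zero-pad to 6 bytes: K' = bd dc 00 00 00 00.
XOR each byte with 0x36: bd⊕36=8b, dc⊕36=ea, 00⊕36=36, 00⊕36=36, 00⊕36=36, 00⊕36=36.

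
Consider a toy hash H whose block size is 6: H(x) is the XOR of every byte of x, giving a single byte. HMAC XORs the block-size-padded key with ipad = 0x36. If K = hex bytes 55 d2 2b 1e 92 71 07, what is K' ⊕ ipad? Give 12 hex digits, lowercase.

Key hex bytes 55 d2 2b 1e 92 71 07 is 7 bytes > B = 6, so hash it first: H(key) = 56, then zero-pad to 6 bytes: K' = 56 00 00 00 00 00.
XOR each byte with 0x36: 56⊕36=60, 00⊕36=36, 00⊕36=36, 00⊕36=36, 00⊕36=36, 00⊕36=36.

603636363636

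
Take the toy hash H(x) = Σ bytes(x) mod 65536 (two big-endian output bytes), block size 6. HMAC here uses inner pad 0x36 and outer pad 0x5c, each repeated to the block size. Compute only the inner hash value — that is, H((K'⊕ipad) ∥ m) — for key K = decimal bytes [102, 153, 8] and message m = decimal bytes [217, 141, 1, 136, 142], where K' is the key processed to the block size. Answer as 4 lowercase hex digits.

Key decimal bytes [102, 153, 8] = 66 99 08 is 3 bytes ≤ B = 6; zero-pad to 6 bytes: K' = 66 99 08 00 00 00.
K' ⊕ ipad = 50 af 3e 36 36 36.
Inner input = 50 af 3e 36 36 36 ∥ d9 8d 01 88 8e.
Inner hash: sum = 80+175+62+54+54+54+217+141+1+136+142 = 1116 → 04 5c.

045c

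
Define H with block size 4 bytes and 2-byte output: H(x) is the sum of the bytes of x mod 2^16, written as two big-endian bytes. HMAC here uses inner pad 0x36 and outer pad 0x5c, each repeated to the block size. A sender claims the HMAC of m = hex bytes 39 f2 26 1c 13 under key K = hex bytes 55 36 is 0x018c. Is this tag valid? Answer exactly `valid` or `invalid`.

Key hex bytes 55 36 is 2 bytes ≤ B = 4; zero-pad to 4 bytes: K' = 55 36 00 00.
K' ⊕ ipad = 63 00 36 36; K' ⊕ opad = 09 6a 5c 5c.
Inner hash: sum = 99+0+54+54+57+242+38+28+19 = 591 → 02 4f.
Outer hash (recomputed tag): sum = 9+106+92+92+2+79 = 380 → 01 7c.
Recomputed tag = 017c; claimed = 018c → mismatch.

invalid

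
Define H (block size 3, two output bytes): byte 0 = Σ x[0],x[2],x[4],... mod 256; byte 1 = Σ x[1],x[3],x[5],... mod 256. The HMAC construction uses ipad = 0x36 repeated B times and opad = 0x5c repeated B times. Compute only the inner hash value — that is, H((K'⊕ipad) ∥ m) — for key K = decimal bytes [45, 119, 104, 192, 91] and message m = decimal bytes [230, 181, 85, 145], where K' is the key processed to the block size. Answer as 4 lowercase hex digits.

Key decimal bytes [45, 119, 104, 192, 91] = 2d 77 68 c0 5b is 5 bytes > B = 3, so hash it first: H(key) = f0 37, then zero-pad to 3 bytes: K' = f0 37 00.
K' ⊕ ipad = c6 01 36.
Inner input = c6 01 36 ∥ e6 b5 55 91.
Inner hash: even-index sum = 578 mod 256 = 66; odd-index sum = 316 mod 256 = 60 → 42 3c.

423c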